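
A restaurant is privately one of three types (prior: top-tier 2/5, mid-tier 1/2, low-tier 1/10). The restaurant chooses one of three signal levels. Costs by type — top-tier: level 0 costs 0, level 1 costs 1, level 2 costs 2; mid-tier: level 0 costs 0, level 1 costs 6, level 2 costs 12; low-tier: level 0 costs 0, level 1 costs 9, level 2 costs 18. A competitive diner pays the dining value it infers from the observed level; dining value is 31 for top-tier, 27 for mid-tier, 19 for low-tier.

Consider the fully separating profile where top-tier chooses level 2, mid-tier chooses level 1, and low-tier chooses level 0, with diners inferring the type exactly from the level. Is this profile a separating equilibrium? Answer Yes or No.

Yes

Separating price premiums: level 2 → 31, level 1 → 27, level 0 → 19.
top-tier (assigned level 2): level 0: 19 − 0 = 19; level 1: 27 − 1 = 26; level 2: 31 − 2 = 29. top-tier stays.
mid-tier (assigned level 1): level 0: 19 − 0 = 19; level 1: 27 − 6 = 21; level 2: 31 − 12 = 19. mid-tier stays.
low-tier (assigned level 0): level 0: 19 − 0 = 19; level 1: 27 − 9 = 18; level 2: 31 − 18 = 13. low-tier stays.
Every type prefers its assigned level; separation holds.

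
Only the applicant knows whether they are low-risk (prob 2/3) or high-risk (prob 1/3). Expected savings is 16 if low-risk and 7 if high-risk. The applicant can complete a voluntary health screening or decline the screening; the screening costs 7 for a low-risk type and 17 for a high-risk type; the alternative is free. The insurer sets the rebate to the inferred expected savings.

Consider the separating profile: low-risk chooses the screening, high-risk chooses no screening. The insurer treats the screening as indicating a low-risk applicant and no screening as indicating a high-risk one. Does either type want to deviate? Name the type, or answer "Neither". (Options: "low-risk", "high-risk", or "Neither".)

Neither

The screening pays 16; no screening pays 7.
low-risk: assigned the screening, nets 16 − 7 = 9; deviating to no screening nets 7.
high-risk: assigned no screening, nets 7; deviating to the screening nets 16 − 17 = -1.
Both types strictly prefer their assigned action; no profitable deviation.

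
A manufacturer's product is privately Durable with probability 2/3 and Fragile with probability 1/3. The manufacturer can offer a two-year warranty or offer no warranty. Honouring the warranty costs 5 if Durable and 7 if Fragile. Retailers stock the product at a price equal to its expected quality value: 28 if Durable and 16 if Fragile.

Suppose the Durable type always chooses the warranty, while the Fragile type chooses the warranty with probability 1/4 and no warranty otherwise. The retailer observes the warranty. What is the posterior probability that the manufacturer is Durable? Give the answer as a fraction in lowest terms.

8/9

P(the warranty) = (2/3)·1 + (1/3)·(1/4) = 3/4.
By Bayes' rule, P(Durable | the warranty) = (2/3) / (3/4) = 8/9.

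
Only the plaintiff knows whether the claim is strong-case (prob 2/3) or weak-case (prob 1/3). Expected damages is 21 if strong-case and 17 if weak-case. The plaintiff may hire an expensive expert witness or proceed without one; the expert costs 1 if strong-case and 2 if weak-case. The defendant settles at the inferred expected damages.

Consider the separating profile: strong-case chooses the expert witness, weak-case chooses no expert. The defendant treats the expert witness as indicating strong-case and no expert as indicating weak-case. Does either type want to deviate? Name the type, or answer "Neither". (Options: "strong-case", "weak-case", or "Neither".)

The expert witness pays 21; no expert pays 17.
strong-case: assigned the expert witness, nets 21 − 1 = 20; deviating to no expert nets 17.
weak-case: assigned no expert, nets 17; deviating to the expert witness nets 21 − 2 = 19.
The weak-case type gains 2 by deviating.

weak-case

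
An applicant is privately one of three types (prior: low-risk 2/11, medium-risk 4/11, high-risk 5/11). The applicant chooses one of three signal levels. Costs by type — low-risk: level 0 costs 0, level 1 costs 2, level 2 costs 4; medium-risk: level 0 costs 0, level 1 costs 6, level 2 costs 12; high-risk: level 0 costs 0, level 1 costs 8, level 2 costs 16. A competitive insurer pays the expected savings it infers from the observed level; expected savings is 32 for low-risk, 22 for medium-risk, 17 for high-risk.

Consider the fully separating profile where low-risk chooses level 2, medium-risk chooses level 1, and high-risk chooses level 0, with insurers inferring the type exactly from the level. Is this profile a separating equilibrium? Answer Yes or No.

No

Separating rebates: level 2 → 32, level 1 → 22, level 0 → 17.
low-risk (assigned level 2): level 0: 17 − 0 = 17; level 1: 22 − 2 = 20; level 2: 32 − 4 = 28. low-risk stays.
medium-risk (assigned level 1): level 0: 17 − 0 = 17; level 1: 22 − 6 = 16; level 2: 32 − 12 = 20. medium-risk prefers level 2.
high-risk (assigned level 0): level 0: 17 − 0 = 17; level 1: 22 − 8 = 14; level 2: 32 − 16 = 16. high-risk stays.
At least one type deviates; the separating profile fails.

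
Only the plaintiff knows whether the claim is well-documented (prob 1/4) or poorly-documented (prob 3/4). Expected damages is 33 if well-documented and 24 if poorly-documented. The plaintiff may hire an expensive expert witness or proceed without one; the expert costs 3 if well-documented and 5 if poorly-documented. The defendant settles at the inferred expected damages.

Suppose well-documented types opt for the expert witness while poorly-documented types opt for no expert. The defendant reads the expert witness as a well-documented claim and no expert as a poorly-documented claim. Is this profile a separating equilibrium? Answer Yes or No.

No

Under these beliefs, the expert witness earns settlement 33 and no expert earns settlement 24.
well-documented: the expert witness nets 33 − 3 = 30; no expert nets 24. well-documented prefers the expert witness.
poorly-documented: the expert witness nets 33 − 5 = 28; no expert nets 24. poorly-documented would deviate to the expert witness.
poorly-documented has a profitable deviation, so the profile is not an equilibrium.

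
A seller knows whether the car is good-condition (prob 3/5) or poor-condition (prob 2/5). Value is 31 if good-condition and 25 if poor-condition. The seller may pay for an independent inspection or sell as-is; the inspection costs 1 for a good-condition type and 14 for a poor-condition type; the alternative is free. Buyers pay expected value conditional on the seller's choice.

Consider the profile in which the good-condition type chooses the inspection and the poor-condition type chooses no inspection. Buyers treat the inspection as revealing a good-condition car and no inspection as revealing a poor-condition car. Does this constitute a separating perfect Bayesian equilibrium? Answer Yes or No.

Under these beliefs, the inspection earns price 31 and no inspection earns price 25.
good-condition: the inspection nets 31 − 1 = 30; no inspection nets 25. good-condition prefers the inspection.
poor-condition: the inspection nets 31 − 14 = 17; no inspection nets 25. poor-condition prefers no inspection.
Neither type deviates, so the separating profile is an equilibrium.

Yes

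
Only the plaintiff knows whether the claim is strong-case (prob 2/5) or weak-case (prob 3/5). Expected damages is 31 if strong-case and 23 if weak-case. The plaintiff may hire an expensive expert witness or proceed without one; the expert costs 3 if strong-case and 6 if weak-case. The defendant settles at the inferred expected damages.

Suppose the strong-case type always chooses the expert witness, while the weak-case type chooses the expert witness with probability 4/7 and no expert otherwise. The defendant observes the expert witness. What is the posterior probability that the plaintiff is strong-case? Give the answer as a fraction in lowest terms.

P(the expert witness) = (2/5)·1 + (3/5)·(4/7) = 26/35.
By Bayes' rule, P(strong-case | the expert witness) = (2/5) / (26/35) = 7/13.

7/13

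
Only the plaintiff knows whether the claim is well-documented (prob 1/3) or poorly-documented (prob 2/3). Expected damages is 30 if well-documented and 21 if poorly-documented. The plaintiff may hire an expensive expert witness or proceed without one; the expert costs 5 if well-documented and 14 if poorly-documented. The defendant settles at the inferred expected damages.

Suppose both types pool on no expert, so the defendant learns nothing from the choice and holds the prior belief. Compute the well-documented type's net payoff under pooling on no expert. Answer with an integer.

Pooled settlement = 1/3·30 + 2/3·21 = 24.
well-documented pays no cost for no expert, so net payoff = 24.

24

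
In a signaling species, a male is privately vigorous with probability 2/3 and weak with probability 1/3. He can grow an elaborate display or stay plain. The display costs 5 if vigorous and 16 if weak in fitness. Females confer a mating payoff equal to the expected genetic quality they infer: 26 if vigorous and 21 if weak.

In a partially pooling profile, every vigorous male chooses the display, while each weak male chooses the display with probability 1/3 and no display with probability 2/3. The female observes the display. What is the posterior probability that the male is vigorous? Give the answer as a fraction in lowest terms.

P(the display) = (2/3)·1 + (1/3)·(1/3) = 7/9.
By Bayes' rule, P(vigorous | the display) = (2/3) / (7/9) = 6/7.

6/7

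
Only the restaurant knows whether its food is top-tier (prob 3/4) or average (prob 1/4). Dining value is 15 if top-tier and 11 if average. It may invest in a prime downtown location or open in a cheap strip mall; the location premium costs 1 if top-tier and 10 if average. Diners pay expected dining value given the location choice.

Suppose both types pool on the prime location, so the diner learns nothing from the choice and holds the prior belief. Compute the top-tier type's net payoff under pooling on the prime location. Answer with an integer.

Pooled price premium = 3/4·15 + 1/4·11 = 14.
top-tier pays cost 1 for the prime location, so net payoff = 14 − 1 = 13.

13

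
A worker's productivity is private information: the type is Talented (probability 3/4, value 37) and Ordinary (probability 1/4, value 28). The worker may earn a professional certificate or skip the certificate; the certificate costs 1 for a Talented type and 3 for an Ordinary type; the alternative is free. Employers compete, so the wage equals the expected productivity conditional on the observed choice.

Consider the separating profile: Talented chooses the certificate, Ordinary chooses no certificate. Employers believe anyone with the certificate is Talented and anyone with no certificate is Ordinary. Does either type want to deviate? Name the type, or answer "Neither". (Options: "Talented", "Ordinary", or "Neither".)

Ordinary

The certificate pays 37; no certificate pays 28.
Talented: assigned the certificate, nets 37 − 1 = 36; deviating to no certificate nets 28.
Ordinary: assigned no certificate, nets 28; deviating to the certificate nets 37 − 3 = 34.
The Ordinary type gains 6 by deviating.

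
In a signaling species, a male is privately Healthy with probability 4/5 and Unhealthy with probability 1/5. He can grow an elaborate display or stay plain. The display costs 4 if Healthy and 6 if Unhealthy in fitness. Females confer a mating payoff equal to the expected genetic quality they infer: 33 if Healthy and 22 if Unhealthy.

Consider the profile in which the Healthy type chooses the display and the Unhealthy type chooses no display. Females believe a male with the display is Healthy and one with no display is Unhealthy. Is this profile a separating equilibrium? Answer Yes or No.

Under these beliefs, the display earns mating payoff 33 and no display earns mating payoff 22.
Healthy: the display nets 33 − 4 = 29; no display nets 22. Healthy prefers the display.
Unhealthy: the display nets 33 − 6 = 27; no display nets 22. Unhealthy would deviate to the display.
Unhealthy has a profitable deviation, so the profile is not an equilibrium.

No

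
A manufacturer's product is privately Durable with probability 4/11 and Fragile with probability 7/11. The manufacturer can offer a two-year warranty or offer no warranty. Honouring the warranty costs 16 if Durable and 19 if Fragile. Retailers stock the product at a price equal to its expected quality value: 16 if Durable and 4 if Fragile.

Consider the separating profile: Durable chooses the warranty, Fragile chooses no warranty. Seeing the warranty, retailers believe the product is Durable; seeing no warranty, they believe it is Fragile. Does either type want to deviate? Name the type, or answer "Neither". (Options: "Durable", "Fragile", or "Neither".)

Durable

The warranty pays 16; no warranty pays 4.
Durable: assigned the warranty, nets 16 − 16 = 0; deviating to no warranty nets 4.
Fragile: assigned no warranty, nets 4; deviating to the warranty nets 16 − 19 = -3.
The Durable type gains 4 by deviating.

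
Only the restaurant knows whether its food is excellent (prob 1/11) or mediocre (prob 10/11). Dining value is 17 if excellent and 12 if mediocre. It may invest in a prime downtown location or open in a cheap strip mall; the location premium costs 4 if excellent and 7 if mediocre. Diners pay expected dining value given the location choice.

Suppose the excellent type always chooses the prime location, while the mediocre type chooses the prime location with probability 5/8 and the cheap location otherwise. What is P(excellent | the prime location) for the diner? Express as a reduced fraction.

P(the prime location) = (1/11)·1 + (10/11)·(5/8) = 29/44.
By Bayes' rule, P(excellent | the prime location) = (1/11) / (29/44) = 4/29.

4/29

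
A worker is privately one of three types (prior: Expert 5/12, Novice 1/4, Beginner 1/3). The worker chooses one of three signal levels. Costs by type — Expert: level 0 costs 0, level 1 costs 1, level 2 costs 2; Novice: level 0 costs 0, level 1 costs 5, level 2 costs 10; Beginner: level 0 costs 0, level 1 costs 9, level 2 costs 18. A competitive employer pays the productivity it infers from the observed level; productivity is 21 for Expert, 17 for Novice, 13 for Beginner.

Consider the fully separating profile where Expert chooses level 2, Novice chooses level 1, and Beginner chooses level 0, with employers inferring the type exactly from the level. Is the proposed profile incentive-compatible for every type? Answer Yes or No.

Separating wages: level 2 → 21, level 1 → 17, level 0 → 13.
Expert (assigned level 2): level 0: 13 − 0 = 13; level 1: 17 − 1 = 16; level 2: 21 − 2 = 19. Expert stays.
Novice (assigned level 1): level 0: 13 − 0 = 13; level 1: 17 − 5 = 12; level 2: 21 − 10 = 11. Novice prefers level 0.
Beginner (assigned level 0): level 0: 13 − 0 = 13; level 1: 17 − 9 = 8; level 2: 21 − 18 = 3. Beginner stays.
At least one type deviates; the separating profile fails.

No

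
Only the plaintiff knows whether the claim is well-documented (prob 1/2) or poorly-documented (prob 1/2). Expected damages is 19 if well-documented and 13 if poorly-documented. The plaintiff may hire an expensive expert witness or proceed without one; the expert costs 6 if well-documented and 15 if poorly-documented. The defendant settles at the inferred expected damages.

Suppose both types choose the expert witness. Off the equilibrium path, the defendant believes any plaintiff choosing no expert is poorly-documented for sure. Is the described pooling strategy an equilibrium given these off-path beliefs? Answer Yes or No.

No

On path, the defendant holds the prior and pays 1/2·19 + 1/2·13 = 16. Off path (no expert), believing poorly-documented, it pays 13.
well-documented: the expert witness nets 16 − 6 = 10; no expert nets 13. well-documented would deviate.
poorly-documented: the expert witness nets 16 − 15 = 1; no expert nets 13. poorly-documented would deviate.
A type deviates, so pooling fails.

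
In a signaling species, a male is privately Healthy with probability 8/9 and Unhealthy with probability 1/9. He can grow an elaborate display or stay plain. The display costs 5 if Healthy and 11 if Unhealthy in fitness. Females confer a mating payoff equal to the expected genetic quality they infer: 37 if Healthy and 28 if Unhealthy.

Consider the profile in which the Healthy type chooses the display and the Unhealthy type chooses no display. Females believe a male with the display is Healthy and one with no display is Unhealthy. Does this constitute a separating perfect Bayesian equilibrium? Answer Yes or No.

Yes

Under these beliefs, the display earns mating payoff 37 and no display earns mating payoff 28.
Healthy: the display nets 37 − 5 = 32; no display nets 28. Healthy prefers the display.
Unhealthy: the display nets 37 − 11 = 26; no display nets 28. Unhealthy prefers no display.
Neither type deviates, so the separating profile is an equilibrium.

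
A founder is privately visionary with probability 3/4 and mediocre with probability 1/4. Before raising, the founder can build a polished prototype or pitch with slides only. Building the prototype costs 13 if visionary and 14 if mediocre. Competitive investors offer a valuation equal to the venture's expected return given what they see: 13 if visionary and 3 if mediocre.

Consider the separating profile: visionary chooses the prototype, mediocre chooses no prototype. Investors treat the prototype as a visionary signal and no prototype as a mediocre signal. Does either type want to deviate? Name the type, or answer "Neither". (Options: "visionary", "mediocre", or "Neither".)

visionary

The prototype pays 13; no prototype pays 3.
visionary: assigned the prototype, nets 13 − 13 = 0; deviating to no prototype nets 3.
mediocre: assigned no prototype, nets 3; deviating to the prototype nets 13 − 14 = -1.
The visionary type gains 3 by deviating.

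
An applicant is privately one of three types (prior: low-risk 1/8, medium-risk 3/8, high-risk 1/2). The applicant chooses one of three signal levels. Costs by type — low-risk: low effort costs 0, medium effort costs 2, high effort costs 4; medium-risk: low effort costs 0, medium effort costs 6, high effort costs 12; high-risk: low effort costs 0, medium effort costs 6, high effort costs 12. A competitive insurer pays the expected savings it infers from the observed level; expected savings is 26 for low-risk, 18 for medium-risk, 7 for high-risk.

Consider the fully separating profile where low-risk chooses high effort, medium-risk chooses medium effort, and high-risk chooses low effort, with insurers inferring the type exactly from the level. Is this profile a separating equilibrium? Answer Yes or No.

No

Separating rebates: high effort → 26, medium effort → 18, low effort → 7.
low-risk (assigned high effort): low effort: 7 − 0 = 7; medium effort: 18 − 2 = 16; high effort: 26 − 4 = 22. low-risk stays.
medium-risk (assigned medium effort): low effort: 7 − 0 = 7; medium effort: 18 − 6 = 12; high effort: 26 − 12 = 14. medium-risk prefers high effort.
high-risk (assigned low effort): low effort: 7 − 0 = 7; medium effort: 18 − 6 = 12; high effort: 26 − 12 = 14. high-risk prefers high effort.
At least one type deviates; the separating profile fails.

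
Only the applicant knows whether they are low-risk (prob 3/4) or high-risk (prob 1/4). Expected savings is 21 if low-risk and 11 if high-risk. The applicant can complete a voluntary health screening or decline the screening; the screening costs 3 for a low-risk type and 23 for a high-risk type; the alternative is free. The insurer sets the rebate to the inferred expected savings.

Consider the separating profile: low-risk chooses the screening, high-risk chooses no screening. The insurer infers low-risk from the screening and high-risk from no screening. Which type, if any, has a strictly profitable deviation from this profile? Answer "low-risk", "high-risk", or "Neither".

The screening pays 21; no screening pays 11.
low-risk: assigned the screening, nets 21 − 3 = 18; deviating to no screening nets 11.
high-risk: assigned no screening, nets 11; deviating to the screening nets 21 − 23 = -2.
Both types strictly prefer their assigned action; no profitable deviation.

Neither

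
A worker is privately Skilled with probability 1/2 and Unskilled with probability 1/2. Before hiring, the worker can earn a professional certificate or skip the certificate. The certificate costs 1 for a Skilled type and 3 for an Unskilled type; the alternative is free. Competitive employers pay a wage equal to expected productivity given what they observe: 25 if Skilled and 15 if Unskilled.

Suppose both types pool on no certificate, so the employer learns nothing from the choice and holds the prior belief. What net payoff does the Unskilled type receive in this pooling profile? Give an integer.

Pooled wage = 1/2·25 + 1/2·15 = 20.
Unskilled pays no cost for no certificate, so net payoff = 20.

20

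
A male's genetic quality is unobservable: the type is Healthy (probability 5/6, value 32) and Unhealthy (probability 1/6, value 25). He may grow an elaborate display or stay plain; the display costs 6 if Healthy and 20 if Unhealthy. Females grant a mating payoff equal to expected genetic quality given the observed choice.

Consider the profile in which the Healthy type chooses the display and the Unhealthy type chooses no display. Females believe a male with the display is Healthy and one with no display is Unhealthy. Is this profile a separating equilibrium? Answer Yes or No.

Yes

Under these beliefs, the display earns mating payoff 32 and no display earns mating payoff 25.
Healthy: the display nets 32 − 6 = 26; no display nets 25. Healthy prefers the display.
Unhealthy: the display nets 32 − 20 = 12; no display nets 25. Unhealthy prefers no display.
Neither type deviates, so the separating profile is an equilibrium.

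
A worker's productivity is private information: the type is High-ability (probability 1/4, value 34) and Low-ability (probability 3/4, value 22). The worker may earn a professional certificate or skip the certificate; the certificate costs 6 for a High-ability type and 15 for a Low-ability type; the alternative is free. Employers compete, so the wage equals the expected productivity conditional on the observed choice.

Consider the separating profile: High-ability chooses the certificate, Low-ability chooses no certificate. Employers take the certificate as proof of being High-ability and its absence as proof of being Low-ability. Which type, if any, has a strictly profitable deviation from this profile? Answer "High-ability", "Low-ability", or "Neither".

Neither

The certificate pays 34; no certificate pays 22.
High-ability: assigned the certificate, nets 34 − 6 = 28; deviating to no certificate nets 22.
Low-ability: assigned no certificate, nets 22; deviating to the certificate nets 34 − 15 = 19.
Both types strictly prefer their assigned action; no profitable deviation.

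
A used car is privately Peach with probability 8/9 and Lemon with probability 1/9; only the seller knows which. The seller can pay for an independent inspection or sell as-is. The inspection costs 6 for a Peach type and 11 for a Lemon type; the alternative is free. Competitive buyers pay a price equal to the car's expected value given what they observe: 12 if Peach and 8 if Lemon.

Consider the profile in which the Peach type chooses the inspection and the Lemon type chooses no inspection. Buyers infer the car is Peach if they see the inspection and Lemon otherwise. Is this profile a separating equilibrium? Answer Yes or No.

Under these beliefs, the inspection earns price 12 and no inspection earns price 8.
Peach: the inspection nets 12 − 6 = 6; no inspection nets 8. Peach would deviate to no inspection.
Lemon: the inspection nets 12 − 11 = 1; no inspection nets 8. Lemon prefers no inspection.
Peach has a profitable deviation, so the profile is not an equilibrium.

No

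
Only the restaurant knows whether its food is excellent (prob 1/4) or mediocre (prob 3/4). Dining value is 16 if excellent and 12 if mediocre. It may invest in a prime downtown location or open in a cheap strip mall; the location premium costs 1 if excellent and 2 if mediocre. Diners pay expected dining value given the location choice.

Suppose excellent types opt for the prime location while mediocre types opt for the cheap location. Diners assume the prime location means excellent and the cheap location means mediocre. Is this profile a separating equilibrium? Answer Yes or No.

Under these beliefs, the prime location earns price premium 16 and the cheap location earns price premium 12.
excellent: the prime location nets 16 − 1 = 15; the cheap location nets 12. excellent prefers the prime location.
mediocre: the prime location nets 16 − 2 = 14; the cheap location nets 12. mediocre would deviate to the prime location.
mediocre has a profitable deviation, so the profile is not an equilibrium.

No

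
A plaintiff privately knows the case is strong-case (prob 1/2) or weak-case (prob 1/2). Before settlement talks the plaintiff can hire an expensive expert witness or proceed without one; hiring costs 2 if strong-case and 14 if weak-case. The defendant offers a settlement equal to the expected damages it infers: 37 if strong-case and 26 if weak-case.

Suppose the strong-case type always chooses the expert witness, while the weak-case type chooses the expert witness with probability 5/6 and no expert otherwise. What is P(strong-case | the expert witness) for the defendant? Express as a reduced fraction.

P(the expert witness) = (1/2)·1 + (1/2)·(5/6) = 11/12.
By Bayes' rule, P(strong-case | the expert witness) = (1/2) / (11/12) = 6/11.

6/11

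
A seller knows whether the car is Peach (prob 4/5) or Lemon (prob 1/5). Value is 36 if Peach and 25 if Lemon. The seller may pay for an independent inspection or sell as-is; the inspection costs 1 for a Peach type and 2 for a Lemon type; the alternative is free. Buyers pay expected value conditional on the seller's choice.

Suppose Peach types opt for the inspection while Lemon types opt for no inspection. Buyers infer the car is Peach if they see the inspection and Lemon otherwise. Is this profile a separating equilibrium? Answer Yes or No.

No

Under these beliefs, the inspection earns price 36 and no inspection earns price 25.
Peach: the inspection nets 36 − 1 = 35; no inspection nets 25. Peach prefers the inspection.
Lemon: the inspection nets 36 − 2 = 34; no inspection nets 25. Lemon would deviate to the inspection.
Lemon has a profitable deviation, so the profile is not an equilibrium.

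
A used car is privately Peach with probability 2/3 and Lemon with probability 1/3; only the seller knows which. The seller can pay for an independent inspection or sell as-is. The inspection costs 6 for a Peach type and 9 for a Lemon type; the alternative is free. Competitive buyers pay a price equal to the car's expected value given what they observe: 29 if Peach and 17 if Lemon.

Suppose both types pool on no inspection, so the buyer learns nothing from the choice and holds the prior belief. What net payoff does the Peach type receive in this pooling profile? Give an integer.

Pooled price = 2/3·29 + 1/3·17 = 25.
Peach pays no cost for no inspection, so net payoff = 25.

25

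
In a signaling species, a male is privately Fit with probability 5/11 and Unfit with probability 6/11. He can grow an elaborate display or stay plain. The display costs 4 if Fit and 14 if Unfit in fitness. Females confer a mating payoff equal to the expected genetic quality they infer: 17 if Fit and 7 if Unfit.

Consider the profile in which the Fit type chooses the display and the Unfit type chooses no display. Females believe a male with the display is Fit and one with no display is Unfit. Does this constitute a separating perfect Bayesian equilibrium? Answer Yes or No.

Yes

Under these beliefs, the display earns mating payoff 17 and no display earns mating payoff 7.
Fit: the display nets 17 − 4 = 13; no display nets 7. Fit prefers the display.
Unfit: the display nets 17 − 14 = 3; no display nets 7. Unfit prefers no display.
Neither type deviates, so the separating profile is an equilibrium.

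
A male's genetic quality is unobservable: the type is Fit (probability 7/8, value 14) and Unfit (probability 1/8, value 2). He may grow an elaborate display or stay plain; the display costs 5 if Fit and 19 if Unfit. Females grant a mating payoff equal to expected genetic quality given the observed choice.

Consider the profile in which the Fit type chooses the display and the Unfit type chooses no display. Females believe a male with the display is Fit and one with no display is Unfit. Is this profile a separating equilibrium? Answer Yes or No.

Yes

Under these beliefs, the display earns mating payoff 14 and no display earns mating payoff 2.
Fit: the display nets 14 − 5 = 9; no display nets 2. Fit prefers the display.
Unfit: the display nets 14 − 19 = -5; no display nets 2. Unfit prefers no display.
Neither type deviates, so the separating profile is an equilibrium.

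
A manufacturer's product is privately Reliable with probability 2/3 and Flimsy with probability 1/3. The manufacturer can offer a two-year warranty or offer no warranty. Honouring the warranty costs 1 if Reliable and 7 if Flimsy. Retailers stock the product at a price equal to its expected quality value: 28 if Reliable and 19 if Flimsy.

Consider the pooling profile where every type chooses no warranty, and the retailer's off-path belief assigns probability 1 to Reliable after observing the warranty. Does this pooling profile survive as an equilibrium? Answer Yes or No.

No

On path, the retailer holds the prior and pays 2/3·28 + 1/3·19 = 25. Off path (the warranty), believing Reliable, it pays 28.
Reliable: no warranty nets 25; the warranty nets 28 − 1 = 27. Reliable would deviate.
Flimsy: no warranty nets 25; the warranty nets 28 − 7 = 21. Flimsy stays.
A type deviates, so pooling fails.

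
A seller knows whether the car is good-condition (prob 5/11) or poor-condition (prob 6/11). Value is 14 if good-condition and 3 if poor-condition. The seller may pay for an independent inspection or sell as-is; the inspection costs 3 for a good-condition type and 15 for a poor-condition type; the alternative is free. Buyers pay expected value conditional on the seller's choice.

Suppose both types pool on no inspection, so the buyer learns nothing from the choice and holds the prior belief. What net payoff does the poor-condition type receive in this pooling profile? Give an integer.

8

Pooled price = 5/11·14 + 6/11·3 = 8.
poor-condition pays no cost for no inspection, so net payoff = 8.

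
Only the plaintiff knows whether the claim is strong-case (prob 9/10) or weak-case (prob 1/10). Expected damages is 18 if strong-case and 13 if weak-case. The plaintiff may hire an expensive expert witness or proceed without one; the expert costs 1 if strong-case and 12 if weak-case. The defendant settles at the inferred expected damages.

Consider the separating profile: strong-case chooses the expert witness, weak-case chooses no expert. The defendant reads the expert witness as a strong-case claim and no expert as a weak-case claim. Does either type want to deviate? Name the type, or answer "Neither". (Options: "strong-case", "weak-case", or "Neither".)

The expert witness pays 18; no expert pays 13.
strong-case: assigned the expert witness, nets 18 − 1 = 17; deviating to no expert nets 13.
weak-case: assigned no expert, nets 13; deviating to the expert witness nets 18 − 12 = 6.
Both types strictly prefer their assigned action; no profitable deviation.

Neither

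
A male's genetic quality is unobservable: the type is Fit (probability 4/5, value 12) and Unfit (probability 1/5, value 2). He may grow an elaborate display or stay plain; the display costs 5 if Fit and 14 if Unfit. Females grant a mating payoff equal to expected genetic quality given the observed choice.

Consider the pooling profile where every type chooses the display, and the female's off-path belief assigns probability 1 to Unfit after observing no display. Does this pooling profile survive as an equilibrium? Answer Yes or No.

On path, the female holds the prior and pays 4/5·12 + 1/5·2 = 10. Off path (no display), believing Unfit, it pays 2.
Fit: the display nets 10 − 5 = 5; no display nets 2. Fit stays.
Unfit: the display nets 10 − 14 = -4; no display nets 2. Unfit would deviate.
A type deviates, so pooling fails.

No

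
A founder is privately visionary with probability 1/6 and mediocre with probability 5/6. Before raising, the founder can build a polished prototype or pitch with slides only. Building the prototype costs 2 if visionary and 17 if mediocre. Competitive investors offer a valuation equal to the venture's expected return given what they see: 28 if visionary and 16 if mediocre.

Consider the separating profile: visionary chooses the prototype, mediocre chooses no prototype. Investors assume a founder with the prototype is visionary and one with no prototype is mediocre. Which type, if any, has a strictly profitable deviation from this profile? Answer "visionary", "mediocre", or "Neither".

The prototype pays 28; no prototype pays 16.
visionary: assigned the prototype, nets 28 − 2 = 26; deviating to no prototype nets 16.
mediocre: assigned no prototype, nets 16; deviating to the prototype nets 28 − 17 = 11.
Both types strictly prefer their assigned action; no profitable deviation.

Neither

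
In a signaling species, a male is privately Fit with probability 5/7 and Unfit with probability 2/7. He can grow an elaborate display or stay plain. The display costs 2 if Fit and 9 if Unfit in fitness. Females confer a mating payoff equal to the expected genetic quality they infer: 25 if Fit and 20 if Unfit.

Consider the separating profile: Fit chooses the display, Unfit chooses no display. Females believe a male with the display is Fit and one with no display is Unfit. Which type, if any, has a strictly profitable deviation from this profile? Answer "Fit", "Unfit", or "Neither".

The display pays 25; no display pays 20.
Fit: assigned the display, nets 25 − 2 = 23; deviating to no display nets 20.
Unfit: assigned no display, nets 20; deviating to the display nets 25 − 9 = 16.
Both types strictly prefer their assigned action; no profitable deviation.

Neither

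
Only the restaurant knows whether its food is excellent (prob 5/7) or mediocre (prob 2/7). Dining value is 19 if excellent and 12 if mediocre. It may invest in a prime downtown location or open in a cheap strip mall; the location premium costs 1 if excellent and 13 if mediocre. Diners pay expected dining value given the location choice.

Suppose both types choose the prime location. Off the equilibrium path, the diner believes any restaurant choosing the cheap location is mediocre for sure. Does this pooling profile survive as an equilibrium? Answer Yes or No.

No

On path, the diner holds the prior and pays 5/7·19 + 2/7·12 = 17. Off path (the cheap location), believing mediocre, it pays 12.
excellent: the prime location nets 17 − 1 = 16; the cheap location nets 12. excellent stays.
mediocre: the prime location nets 17 − 13 = 4; the cheap location nets 12. mediocre would deviate.
A type deviates, so pooling fails.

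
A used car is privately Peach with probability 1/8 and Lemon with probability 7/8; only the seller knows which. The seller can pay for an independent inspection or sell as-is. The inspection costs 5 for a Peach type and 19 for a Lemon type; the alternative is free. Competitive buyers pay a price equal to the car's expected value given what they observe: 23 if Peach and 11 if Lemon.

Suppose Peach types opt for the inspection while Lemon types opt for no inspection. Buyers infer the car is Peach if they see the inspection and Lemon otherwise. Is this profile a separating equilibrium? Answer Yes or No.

Under these beliefs, the inspection earns price 23 and no inspection earns price 11.
Peach: the inspection nets 23 − 5 = 18; no inspection nets 11. Peach prefers the inspection.
Lemon: the inspection nets 23 − 19 = 4; no inspection nets 11. Lemon prefers no inspection.
Neither type deviates, so the separating profile is an equilibrium.

Yes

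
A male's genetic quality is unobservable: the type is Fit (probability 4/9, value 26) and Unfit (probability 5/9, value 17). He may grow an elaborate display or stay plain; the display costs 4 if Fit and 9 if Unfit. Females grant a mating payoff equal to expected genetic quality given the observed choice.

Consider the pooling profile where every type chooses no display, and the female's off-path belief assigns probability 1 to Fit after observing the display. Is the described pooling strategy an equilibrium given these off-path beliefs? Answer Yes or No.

No

On path, the female holds the prior and pays 4/9·26 + 5/9·17 = 21. Off path (the display), believing Fit, it pays 26.
Fit: no display nets 21; the display nets 26 − 4 = 22. Fit would deviate.
Unfit: no display nets 21; the display nets 26 − 9 = 17. Unfit stays.
A type deviates, so pooling fails.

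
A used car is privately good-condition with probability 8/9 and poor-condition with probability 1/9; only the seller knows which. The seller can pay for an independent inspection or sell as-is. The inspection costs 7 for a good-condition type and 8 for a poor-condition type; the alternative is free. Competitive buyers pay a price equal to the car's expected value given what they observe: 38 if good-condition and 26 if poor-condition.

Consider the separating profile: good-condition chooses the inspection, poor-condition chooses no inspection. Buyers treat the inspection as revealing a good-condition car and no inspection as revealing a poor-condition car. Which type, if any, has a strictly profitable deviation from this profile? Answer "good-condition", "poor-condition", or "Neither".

The inspection pays 38; no inspection pays 26.
good-condition: assigned the inspection, nets 38 − 7 = 31; deviating to no inspection nets 26.
poor-condition: assigned no inspection, nets 26; deviating to the inspection nets 38 − 8 = 30.
The poor-condition type gains 4 by deviating.

poor-condition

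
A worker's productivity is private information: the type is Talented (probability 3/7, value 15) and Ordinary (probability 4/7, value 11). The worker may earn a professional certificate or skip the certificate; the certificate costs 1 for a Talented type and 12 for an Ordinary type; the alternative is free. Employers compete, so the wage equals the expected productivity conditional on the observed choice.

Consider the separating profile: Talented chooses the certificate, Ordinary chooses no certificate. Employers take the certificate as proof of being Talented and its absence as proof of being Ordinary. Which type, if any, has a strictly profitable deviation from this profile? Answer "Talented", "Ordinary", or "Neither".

Neither

The certificate pays 15; no certificate pays 11.
Talented: assigned the certificate, nets 15 − 1 = 14; deviating to no certificate nets 11.
Ordinary: assigned no certificate, nets 11; deviating to the certificate nets 15 − 12 = 3.
Both types strictly prefer their assigned action; no profitable deviation.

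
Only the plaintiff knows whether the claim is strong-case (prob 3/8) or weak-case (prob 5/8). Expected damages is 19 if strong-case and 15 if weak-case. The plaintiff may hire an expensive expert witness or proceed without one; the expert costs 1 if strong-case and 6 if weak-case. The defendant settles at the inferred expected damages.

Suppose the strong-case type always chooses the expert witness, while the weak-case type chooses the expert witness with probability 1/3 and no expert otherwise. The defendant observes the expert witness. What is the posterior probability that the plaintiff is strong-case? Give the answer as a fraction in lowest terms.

9/14

P(the expert witness) = (3/8)·1 + (5/8)·(1/3) = 7/12.
By Bayes' rule, P(strong-case | the expert witness) = (3/8) / (7/12) = 9/14.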